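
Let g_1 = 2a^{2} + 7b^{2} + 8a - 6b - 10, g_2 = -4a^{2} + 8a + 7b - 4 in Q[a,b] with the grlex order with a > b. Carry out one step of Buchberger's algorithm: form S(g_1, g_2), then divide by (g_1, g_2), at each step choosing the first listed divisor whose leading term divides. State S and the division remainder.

S(g_1, g_2) = \tfrac{7}{2}b^{2} + 6a - \tfrac{5}{4}b - 6; remainder on division = \tfrac{7}{2}b^{2} + 6a - \tfrac{5}{4}b - 6.

lcm(LM(g_1), LM(g_2)) = a^{2}.
S = (lcm/LT(g_1))·g_1 − (lcm/LT(g_2))·g_2 = \tfrac{7}{2}b^{2} + 6a - \tfrac{5}{4}b - 6.
Reduce S modulo (g_1, g_2) in that order:
  leading term b^{2}: no divisor's leading term divides it; move \tfrac{7}{2}b^{2} to the remainder.
  leading term a: no divisor's leading term divides it; move 6a to the remainder.
  leading term b: no divisor's leading term divides it; move -\tfrac{5}{4}b to the remainder.
  leading term 1: no divisor's leading term divides it; move -6 to the remainder.
The remainder \tfrac{7}{2}b^{2} + 6a - \tfrac{5}{4}b - 6 is nonzero, so it would be added as the next basis element.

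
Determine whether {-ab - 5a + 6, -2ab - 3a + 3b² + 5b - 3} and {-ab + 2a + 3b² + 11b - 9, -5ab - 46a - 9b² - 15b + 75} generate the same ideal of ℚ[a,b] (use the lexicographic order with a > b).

No, the ideals differ.

Two ideals are equal iff their reduced Gröbner bases coincide (the reduced basis is unique for a fixed ordering).
Buchberger on the first generating set:
f_1 = -ab - 5a + 6, LT = ab.
f_2 = -2ab - 3a + 3b² + 5b - 3, LT = ab.

S(f_1,f_2): lcm = ab. S = 7/2a + 3/2b² + 5/2b - 15/2.
  reduce S modulo (f_1, f_2):
  remainder 7/2a + 3/2b² + 5/2b - 15/2 ≠ 0; add g_3 = 7/2a + 3/2b² + 5/2b - 15/2 to the basis.

S(f_1,g_3): lcm = ab. S = 5a - 3/7b³ - 5/7b² + 15/7b - 6.
  reduce S modulo (f_1, f_2, g_3):
  remainder -3/7b³ - 20/7b² - 10/7b + 33/7 ≠ 0; add g_4 = -3/7b³ - 20/7b² - 10/7b + 33/7 to the basis.

The other S-polynomials (S(f_2,g_3), S(f_1,g_4), S(f_2,g_4), S(g_3,g_4)) all reduce to 0 modulo the current basis, so we have a Gröbner basis.
Inter-reduce: drop elements whose leading term is divisible by another's, tail-reduce, and make monic.
Reduced Gröbner basis: {a + 3/7b² + 5/7b - 15/7, b³ + 20/3b² + 10/3b - 11}.

Buchberger on the second generating set:
h_1 = -ab + 2a + 3b² + 11b - 9, LT = ab.
h_2 = -5ab - 46a - 9b² - 15b + 75, LT = ab.

S(h_1,h_2): lcm = ab. S = -56/5a - 24/5b² - 14b + 24.
  reduce S modulo (h_1, h_2):
  remainder -56/5a - 24/5b² - 14b + 24 ≠ 0; add k_3 = -56/5a - 24/5b² - 14b + 24 to the basis.

S(h_1,k_3): lcm = ab. S = -2a - 3/7b³ - 17/4b² - 62/7b + 9.
  reduce S modulo (h_1, h_2, k_3):
  remainder -3/7b³ - 95/28b² - 89/14b + 33/7 ≠ 0; add k_4 = -3/7b³ - 95/28b² - 89/14b + 33/7 to the basis.

The other S-polynomials (S(h_2,k_3), S(h_1,k_4), S(h_2,k_4), S(k_3,k_4)) all reduce to 0 modulo the current basis, so we have a Gröbner basis.
Inter-reduce: drop elements whose leading term is divisible by another's, tail-reduce, and make monic.
Reduced Gröbner basis: {a + 3/7b² + 5/4b - 15/7, b³ + 95/12b² + 89/6b - 11}.

These differ, so the ideals are not equal.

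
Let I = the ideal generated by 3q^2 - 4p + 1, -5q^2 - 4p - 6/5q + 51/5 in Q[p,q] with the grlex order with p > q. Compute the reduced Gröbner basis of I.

f_1 = 3q^2 - 4p + 1, LT = q^2.
f_2 = -5q^2 - 4p - 6/5q + 51/5, LT = q^2.

S(f_1,f_2): lcm = q^2. S = -32/15p - 6/25q + 178/75.
  leading term p: no divisor's leading term divides it; move -32/15p to the remainder.
  leading term q: no divisor's leading term divides it; move -6/25q to the remainder.
  leading term 1: no divisor's leading term divides it; move 178/75 to the remainder.
  remainder -32/15p - 6/25q + 178/75 ≠ 0; add g_3 = -32/15p - 6/25q + 178/75 to the basis.

S(f_1,g_3): leading monomials are coprime, so the S-polynomial reduces to 0 (Buchberger's first criterion).
S(f_2,g_3): leading monomials are coprime, so the S-polynomial reduces to 0 (Buchberger's first criterion).
Every S-polynomial of the final basis reduces to 0, so we have a Gröbner basis.
Inter-reduce: drop elements whose leading term is divisible by another's, tail-reduce, and make monic.

G = {q^2 + 3/20q - 23/20, p + 9/80q - 89/80}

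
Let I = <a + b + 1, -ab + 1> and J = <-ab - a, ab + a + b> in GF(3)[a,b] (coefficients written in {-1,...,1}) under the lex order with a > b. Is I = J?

Two ideals are equal iff their reduced Gröbner bases coincide (the reduced basis is unique for a fixed ordering).
Buchberger on the first generating set:
f_1 = a + b + 1, LT = a.
f_2 = -ab + 1, LT = ab.

S(f_1,f_2): lcm = ab. S = b^2 + b + 1.
  leading term b^2: no divisor's leading term divides it; move b^2 to the remainder.
  leading term b: no divisor's leading term divides it; move b to the remainder.
  leading term 1: no divisor's leading term divides it; move 1 to the remainder.
  remainder b^2 + b + 1 ≠ 0; add g_3 = b^2 + b + 1 to the basis.

The other S-polynomials (S(f_1,g_3), S(f_2,g_3)) all reduce to 0 modulo the current basis, so we have a Gröbner basis.
Inter-reduce: drop elements whose leading term is divisible by another's, tail-reduce, and make monic.
Reduced Gröbner basis: {a + b + 1, b^2 + b + 1}.

Buchberger on the second generating set:
h_1 = -ab - a, LT = ab.
h_2 = ab + a + b, LT = ab.

S(h_1,h_2): lcm = ab. S = -b.
  leading term b: no divisor's leading term divides it; move -b to the remainder.
  remainder -b ≠ 0; add k_3 = -b to the basis.

S(h_1,k_3): lcm = ab. S = a.
  leading term a: no divisor's leading term divides it; move a to the remainder.
  remainder a ≠ 0; add k_4 = a to the basis.

The other S-polynomials (S(h_2,k_3), S(h_1,k_4), S(h_2,k_4), S(k_3,k_4)) all reduce to 0 modulo the current basis, so we have a Gröbner basis.
Inter-reduce: drop elements whose leading term is divisible by another's, tail-reduce, and make monic.
Reduced Gröbner basis: {a, b}.

The bases are distinct; the ideals are different.

No, the ideals differ.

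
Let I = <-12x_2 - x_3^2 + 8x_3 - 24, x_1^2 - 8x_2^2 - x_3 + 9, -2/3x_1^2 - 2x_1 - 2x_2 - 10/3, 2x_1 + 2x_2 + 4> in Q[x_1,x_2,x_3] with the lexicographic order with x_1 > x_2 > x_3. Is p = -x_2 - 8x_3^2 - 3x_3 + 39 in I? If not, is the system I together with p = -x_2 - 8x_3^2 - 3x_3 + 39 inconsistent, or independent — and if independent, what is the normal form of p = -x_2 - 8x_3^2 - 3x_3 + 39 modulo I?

Adjoining -x_2 - 8x_3^2 - 3x_3 + 39 makes the ideal the whole ring: the system is inconsistent.

First compute the reduced Gröbner basis of I by Buchberger's algorithm.
f_1 = -12x_2 - x_3^2 + 8x_3 - 24, LT = x_2.
f_2 = x_1^2 - 8x_2^2 - x_3 + 9, LT = x_1^2.
f_3 = -2/3x_1^2 - 2x_1 - 2x_2 - 10/3, LT = x_1^2.
f_4 = 2x_1 + 2x_2 + 4, LT = x_1.

S(f_2,f_3): lcm = x_1^2. S = -3x_1 - 8x_2^2 - 3x_2 - x_3 + 4.
  leading term x_1: subtract (-3/2)·f_4 from -3x_1 - 8x_2^2 - 3x_2 - x_3 + 4 → -8x_2^2 - x_3 + 10
  leading term x_2^2: subtract (2/3x_2)·f_1 from -8x_2^2 - x_3 + 10 → 2/3x_2x_3^2 - 16/3x_2x_3 + 16x_2 - x_3 + 10
  leading term x_2x_3^2: subtract (-1/18x_3^2)·f_1 from 2/3x_2x_3^2 - 16/3x_2x_3 + 16x_2 - x_3 + 10 → -16/3x_2x_3 + 16x_2 - 1/18x_3^4 + 4/9x_3^3 - 4/3x_3^2 - x_3 + 10
  leading term x_2x_3: subtract (4/9x_3)·f_1 from -16/3x_2x_3 + 16x_2 - 1/18x_3^4 + 4/9x_3^3 - 4/3x_3^2 - x_3 + 10 → 16x_2 - 1/18x_3^4 + 8/9x_3^3 - 44/9x_3^2 + 29/3x_3 + 10
  leading term x_2: subtract (-4/3)·f_1 from 16x_2 - 1/18x_3^4 + 8/9x_3^3 - 44/9x_3^2 + 29/3x_3 + 10 → -1/18x_3^4 + 8/9x_3^3 - 56/9x_3^2 + 61/3x_3 - 22
  leading term x_3^4: no divisor's leading term divides it; move -1/18x_3^4 to the remainder.
  leading term x_3^3: no divisor's leading term divides it; move 8/9x_3^3 to the remainder.
  leading term x_3^2: no divisor's leading term divides it; move -56/9x_3^2 to the remainder.
  leading term x_3: no divisor's leading term divides it; move 61/3x_3 to the remainder.
  leading term 1: no divisor's leading term divides it; move -22 to the remainder.
  remainder -1/18x_3^4 + 8/9x_3^3 - 56/9x_3^2 + 61/3x_3 - 22 ≠ 0; add h_5 = -1/18x_3^4 + 8/9x_3^3 - 56/9x_3^2 + 61/3x_3 - 22 to the basis.

S(f_2,f_4): lcm = x_1^2. S = -x_1x_2 - 2x_1 - 8x_2^2 - x_3 + 9.
  leading term x_1x_2: subtract (1/12x_1)·f_1 from -x_1x_2 - 2x_1 - 8x_2^2 - x_3 + 9 → 1/12x_1x_3^2 - 2/3x_1x_3 - 8x_2^2 - x_3 + 9
  leading term x_1x_3^2: subtract (1/24x_3^2)·f_4 from 1/12x_1x_3^2 - 2/3x_1x_3 - 8x_2^2 - x_3 + 9 → -2/3x_1x_3 - 8x_2^2 - 1/12x_2x_3^2 - 1/6x_3^2 - x_3 + 9
  leading term x_1x_3: subtract (-1/3x_3)·f_4 from -2/3x_1x_3 - 8x_2^2 - 1/12x_2x_3^2 - 1/6x_3^2 - x_3 + 9 → -8x_2^2 - 1/12x_2x_3^2 + 2/3x_2x_3 - 1/6x_3^2 + 1/3x_3 + 9
  leading term x_2^2: subtract (2/3x_2)·f_1 from -8x_2^2 - 1/12x_2x_3^2 + 2/3x_2x_3 - 1/6x_3^2 + 1/3x_3 + 9 → 7/12x_2x_3^2 - 14/3x_2x_3 + 16x_2 - 1/6x_3^2 + 1/3x_3 + 9
  leading term x_2x_3^2: subtract (-7/144x_3^2)·f_1 from 7/12x_2x_3^2 - 14/3x_2x_3 + 16x_2 - 1/6x_3^2 + 1/3x_3 + 9 → -14/3x_2x_3 + 16x_2 - 7/144x_3^4 + 7/18x_3^3 - 4/3x_3^2 + 1/3x_3 + 9
  leading term x_2x_3: subtract (7/18x_3)·f_1 from -14/3x_2x_3 + 16x_2 - 7/144x_3^4 + 7/18x_3^3 - 4/3x_3^2 + 1/3x_3 + 9 → 16x_2 - 7/144x_3^4 + 7/9x_3^3 - 40/9x_3^2 + 29/3x_3 + 9
  leading term x_2: subtract (-4/3)·f_1 from 16x_2 - 7/144x_3^4 + 7/9x_3^3 - 40/9x_3^2 + 29/3x_3 + 9 → -7/144x_3^4 + 7/9x_3^3 - 52/9x_3^2 + 61/3x_3 - 23
  leading term x_3^4: subtract (7/8)·h_5 from -7/144x_3^4 + 7/9x_3^3 - 52/9x_3^2 + 61/3x_3 - 23 → -1/3x_3^2 + 61/24x_3 - 15/4
  leading term x_3^2: no divisor's leading term divides it; move -1/3x_3^2 to the remainder.
  leading term x_3: no divisor's leading term divides it; move 61/24x_3 to the remainder.
  leading term 1: no divisor's leading term divides it; move -15/4 to the remainder.
  remainder -1/3x_3^2 + 61/24x_3 - 15/4 ≠ 0; add h_6 = -1/3x_3^2 + 61/24x_3 - 15/4 to the basis.

S(h_5,h_6): lcm = x_3^4. S = -67/8x_3^3 + 403/4x_3^2 - 366x_3 + 396.
  leading term x_3^3: subtract (201/8x_3)·h_6 from -67/8x_3^3 + 403/4x_3^2 - 366x_3 + 396 → 2361/64x_3^2 - 8697/32x_3 + 396
  leading term x_3^2: subtract (-7083/64)·h_6 from 2361/64x_3^2 - 8697/32x_3 + 396 → 4869/512x_3 - 4869/256
  leading term x_3: no divisor's leading term divides it; move 4869/512x_3 to the remainder.
  leading term 1: no divisor's leading term divides it; move -4869/256 to the remainder.
  remainder 4869/512x_3 - 4869/256 ≠ 0; add h_7 = 4869/512x_3 - 4869/256 to the basis.

The other S-polynomials (S(f_1,f_2), S(f_1,f_3), S(f_1,f_4), S(f_3,f_4), S(f_1,h_5), S(f_2,h_5), S(f_3,h_5), S(f_4,h_5), S(f_1,h_6), S(f_2,h_6), S(f_3,h_6), S(f_4,h_6), S(f_1,h_7), S(f_2,h_7), S(f_3,h_7), S(f_4,h_7), S(h_5,h_7), S(h_6,h_7)) all reduce to 0 modulo the current basis, so we have a Gröbner basis.
Inter-reduce: drop elements whose leading term is divisible by another's, tail-reduce, and make monic.
Reduced Gröbner basis: {x_1 + 1, x_2 + 1, x_3 - 2}.
Label its elements g_1 = x_1 + 1, g_2 = x_2 + 1, g_3 = x_3 - 2.

Reduce p = -x_2 - 8x_3^2 - 3x_3 + 39 modulo G:
  leading term x_2: subtract (-1)·g_2 from -x_2 - 8x_3^2 - 3x_3 + 39 → -8x_3^2 - 3x_3 + 40
  leading term x_3^2: subtract (-8x_3)·g_3 from -8x_3^2 - 3x_3 + 40 → -19x_3 + 40
  leading term x_3: subtract (-19)·g_3 from -19x_3 + 40 → 2
  leading term 1: no divisor's leading term divides it; move 2 to the remainder.
  normal form = 2.
The normal form is nonzero, so p ∉ I. Since p minus its normal form lies in I, I + (p) = I + (r) where r = 2; decide whether this ideal is the whole ring.
Here r = 2 is a nonzero constant, hence a unit: 1 ∈ I + (p), the Gröbner basis of I + (p) is {1}, and the enlarged system has no common solution — adjoining p is inconsistent.

Ideal membership is decidable via reduction modulo a Gröbner basis.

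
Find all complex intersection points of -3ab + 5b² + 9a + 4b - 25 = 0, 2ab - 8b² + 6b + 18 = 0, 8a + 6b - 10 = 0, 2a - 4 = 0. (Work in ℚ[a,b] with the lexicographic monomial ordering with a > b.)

Compute a lex Gröbner basis by Buchberger's algorithm.
f_1 = -3ab + 9a + 5b² + 4b - 25, LT = ab.
f_2 = 2ab - 8b² + 6b + 18, LT = ab.
f_3 = 8a + 6b - 10, LT = a.
f_4 = 2a - 4, LT = a.

S(f_1,f_2): lcm = ab. S = -3a + 7/3b² - 13/3b - ⅔.
  leading term a: subtract (-⅜)·f_3 from -3a + 7/3b² - 13/3b - ⅔ → 7/3b² - 25/12b - 53/12
  leading term b²: no divisor's leading term divides it; move 7/3b² to the remainder.
  leading term b: no divisor's leading term divides it; move -25/12b to the remainder.
  leading term 1: no divisor's leading term divides it; move -53/12 to the remainder.
  remainder 7/3b² - 25/12b - 53/12 ≠ 0; add h_5 = 7/3b² - 25/12b - 53/12 to the basis.

S(f_1,f_3): lcm = ab. S = -3a - 29/12b² - 1/12b + 25/3.
  leading term a: subtract (-⅜)·f_3 from -3a - 29/12b² - 1/12b + 25/3 → -29/12b² + 13/6b + 55/12
  leading term b²: subtract (-29/28)·h_5 from -29/12b² + 13/6b + 55/12 → 1/112b + 1/112
  leading term b: no divisor's leading term divides it; move 1/112b to the remainder.
  leading term 1: no divisor's leading term divides it; move 1/112 to the remainder.
  remainder 1/112b + 1/112 ≠ 0; add h_6 = 1/112b + 1/112 to the basis.

The other S-polynomials (S(f_1,f_4), S(f_2,f_3), S(f_2,f_4), S(f_3,f_4), S(f_1,h_5), S(f_2,h_5), S(f_3,h_5), S(f_4,h_5), S(f_1,h_6), S(f_2,h_6), S(f_3,h_6), S(f_4,h_6), S(h_5,h_6)) all reduce to 0 modulo the current basis, so we have a Gröbner basis.
Inter-reduce: drop elements whose leading term is divisible by another's, tail-reduce, and make monic.
Reduced Gröbner basis: {a - 2, b + 1}.

From the last basis element, b + 1 = 0, so b takes values in {-1}. Each choice, substituted upward through the basis, yields the corresponding point(s) of the solution set.
  b = -1: the earlier basis element becomes a - 2 = 0, giving a = 2 — point (2, -1).
Substituting each solution back into the original system confirms all equations vanish.

{(2, -1)}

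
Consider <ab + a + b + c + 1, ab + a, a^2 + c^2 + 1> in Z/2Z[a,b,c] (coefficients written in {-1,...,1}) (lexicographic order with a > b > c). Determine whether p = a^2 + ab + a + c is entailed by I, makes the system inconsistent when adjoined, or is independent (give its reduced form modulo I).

Adjoining a^2 + ab + a + c makes the ideal the whole ring: the system is inconsistent.

First compute the reduced Gröbner basis of I by Buchberger's algorithm.
f_1 = ab + a + b + c + 1, LT = ab.
f_2 = ab + a, LT = ab.
f_3 = a^2 + c^2 + 1, LT = a^2.

S(f_1,f_2): lcm = ab. S = b + c + 1.
  leading term b: no divisor's leading term divides it; move b to the remainder.
  leading term c: no divisor's leading term divides it; move c to the remainder.
  leading term 1: no divisor's leading term divides it; move 1 to the remainder.
  remainder b + c + 1 ≠ 0; add h_4 = b + c + 1 to the basis.

S(f_1,f_3): lcm = a^2b. S = a^2 + ab + ac + a + bc^2 + b.
  leading term a^2: subtract (1)·f_3 from a^2 + ab + ac + a + bc^2 + b → ab + ac + a + bc^2 + b + c^2 + 1
  leading term ab: subtract (1)·f_1 from ab + ac + a + bc^2 + b + c^2 + 1 → ac + bc^2 + c^2 + c
  leading term ac: no divisor's leading term divides it; move ac to the remainder.
  leading term bc^2: subtract (c^2)·h_4 from bc^2 + c^2 + c → c^3 + c
  leading term c^3: no divisor's leading term divides it; move c^3 to the remainder.
  leading term c: no divisor's leading term divides it; move c to the remainder.
  remainder ac + c^3 + c ≠ 0; add h_5 = ac + c^3 + c to the basis.

S(f_2,f_3): lcm = a^2b. S = a^2 + bc^2 + b.
  leading term a^2: subtract (1)·f_3 from a^2 + bc^2 + b → bc^2 + b + c^2 + 1
  leading term bc^2: subtract (c^2)·h_4 from bc^2 + b + c^2 + 1 → b + c^3 + 1
  leading term b: subtract (1)·h_4 from b + c^3 + 1 → c^3 + c
  leading term c^3: no divisor's leading term divides it; move c^3 to the remainder.
  leading term c: no divisor's leading term divides it; move c to the remainder.
  remainder c^3 + c ≠ 0; add h_6 = c^3 + c to the basis.

The other S-polynomials (S(f_1,h_4), S(f_2,h_4), S(f_3,h_4), S(f_1,h_5), S(f_2,h_5), S(f_3,h_5), S(h_4,h_5), S(f_1,h_6), S(f_2,h_6), S(f_3,h_6), S(h_4,h_6), S(h_5,h_6)) all reduce to 0 modulo the current basis, so we have a Gröbner basis.
Inter-reduce: drop elements whose leading term is divisible by another's, tail-reduce, and make monic.
Reduced Gröbner basis: {a^2 + c^2 + 1, ac, b + c + 1, c^3 + c}.
Label its elements g_1 = a^2 + c^2 + 1, g_2 = ac, g_3 = b + c + 1, g_4 = c^3 + c.

Reduce p = a^2 + ab + a + c modulo G:
  leading term a^2: subtract (1)·g_1 from a^2 + ab + a + c → ab + a + c^2 + c + 1
  leading term ab: subtract (a)·g_3 from ab + a + c^2 + c + 1 → ac + c^2 + c + 1
  leading term ac: subtract (1)·g_2 from ac + c^2 + c + 1 → c^2 + c + 1
  leading term c^2: no divisor's leading term divides it; move c^2 to the remainder.
  leading term c: no divisor's leading term divides it; move c to the remainder.
  leading term 1: no divisor's leading term divides it; move 1 to the remainder.
  normal form = c^2 + c + 1.
The normal form is nonzero, so p ∉ I. Since p minus its normal form lies in I, I + (p) = I + (r) where r = c^2 + c + 1; decide whether this ideal is the whole ring.
Run Buchberger on G together with r (pairs among the g_i already reduce to 0 since G is a Gröbner basis):
g_1 = a^2 + c^2 + 1, LT = a^2.
g_2 = ac, LT = ac.
g_3 = b + c + 1, LT = b.
g_4 = c^3 + c, LT = c^3.
r = c^2 + c + 1, LT = c^2.

S(g_2,r): lcm = ac^2. S = ac + a.
  leading term ac: subtract (1)·g_2 from ac + a → a
  leading term a: no divisor's leading term divides it; move a to the remainder.
  remainder a ≠ 0; add m_6 = a to the basis.

S(g_4,r): lcm = c^3. S = c^2.
  leading term c^2: subtract (1)·r from c^2 → c + 1
  leading term c: no divisor's leading term divides it; move c to the remainder.
  leading term 1: no divisor's leading term divides it; move 1 to the remainder.
  remainder c + 1 ≠ 0; add m_7 = c + 1 to the basis.

S(g_1,m_6): lcm = a^2. S = c^2 + 1.
  leading term c^2: subtract (1)·r from c^2 + 1 → c
  leading term c: subtract (1)·m_7 from c → 1
  leading term 1: no divisor's leading term divides it; move 1 to the remainder.
  remainder 1 ≠ 0; add m_8 = 1 to the basis.

The other S-polynomials (S(g_1,g_2), S(g_1,g_3), S(g_1,g_4), S(g_1,r), S(g_2,g_3), S(g_2,g_4), S(g_3,g_4), S(g_3,r), S(g_2,m_6), S(g_3,m_6), S(g_4,m_6), S(r,m_6), S(g_1,m_7), S(g_2,m_7), S(g_3,m_7), S(g_4,m_7), S(r,m_7), S(m_6,m_7), S(g_1,m_8), S(g_2,m_8), S(g_3,m_8), S(g_4,m_8), S(r,m_8), S(m_6,m_8), S(m_7,m_8)) all reduce to 0 modulo the current basis, so we have a Gröbner basis.
Inter-reduce: drop elements whose leading term is divisible by another's, tail-reduce, and make monic.
Reduced Gröbner basis: {1}.
The reduced Gröbner basis of I + (p) is {1}: the ideal is the whole ring, so the enlarged system has no common solution — adjoining p is inconsistent.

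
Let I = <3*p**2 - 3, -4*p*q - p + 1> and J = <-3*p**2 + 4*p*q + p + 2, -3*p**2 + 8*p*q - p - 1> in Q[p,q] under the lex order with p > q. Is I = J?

No, the ideals differ.

Since reduced Gröbner bases are canonical representatives of ideals under a given ordering, it suffices to compute and compare them.
Buchberger on the first generating set:
f_1 = 3*p**2 - 3, LT = p**2.
f_2 = -4*p*q - p + 1, LT = p*q.

S(f_1,f_2): lcm = p**2*q. S = -1/4*p**2 + 1/4*p - q.
  reduce S modulo (f_1, f_2):
  remainder 1/4*p - q - 1/4 ≠ 0; add g_3 = 1/4*p - q - 1/4 to the basis.

S(f_2,g_3): lcm = p*q. S = 1/4*p + 4*q**2 + q - 1/4.
  reduce S modulo (f_1, f_2, g_3):
  remainder 4*q**2 + 2*q ≠ 0; add g_4 = 4*q**2 + 2*q to the basis.

The other S-polynomials (S(f_1,g_3), S(f_1,g_4), S(f_2,g_4), S(g_3,g_4)) all reduce to 0 modulo the current basis, so we have a Gröbner basis.
Inter-reduce: drop elements whose leading term is divisible by another's, tail-reduce, and make monic.
Reduced Gröbner basis: {p - 4*q - 1, q**2 + 1/2*q}.

Buchberger on the second generating set:
h_1 = -3*p**2 + 4*p*q + p + 2, LT = p**2.
h_2 = -3*p**2 + 8*p*q - p - 1, LT = p**2.

S(h_1,h_2): lcm = p**2. S = 4/3*p*q - 2/3*p - 1.
  reduce S modulo (h_1, h_2):
  remainder 4/3*p*q - 2/3*p - 1 ≠ 0; add k_3 = 4/3*p*q - 2/3*p - 1 to the basis.

S(h_1,k_3): lcm = p**2*q. S = 1/2*p**2 - 4/3*p*q**2 - 1/3*p*q + 3/4*p - 2/3*q.
  reduce S modulo (h_1, h_2, k_3):
  remainder 3/4*p - 5/3*q + 1/12 ≠ 0; add k_4 = 3/4*p - 5/3*q + 1/12 to the basis.

S(k_3,k_4): lcm = p*q. S = -1/2*p + 20/9*q**2 - 1/9*q - 3/4.
  reduce S modulo (h_1, h_2, k_3, k_4):
  remainder 20/9*q**2 - 11/9*q - 25/36 ≠ 0; add k_5 = 20/9*q**2 - 11/9*q - 25/36 to the basis.

The other S-polynomials (S(h_2,k_3), S(h_1,k_4), S(h_2,k_4), S(h_1,k_5), S(h_2,k_5), S(k_3,k_5), S(k_4,k_5)) all reduce to 0 modulo the current basis, so we have a Gröbner basis.
Inter-reduce: drop elements whose leading term is divisible by another's, tail-reduce, and make monic.
Reduced Gröbner basis: {p - 20/9*q + 1/9, q**2 - 11/20*q - 5/16}.

The bases are distinct; the ideals are different.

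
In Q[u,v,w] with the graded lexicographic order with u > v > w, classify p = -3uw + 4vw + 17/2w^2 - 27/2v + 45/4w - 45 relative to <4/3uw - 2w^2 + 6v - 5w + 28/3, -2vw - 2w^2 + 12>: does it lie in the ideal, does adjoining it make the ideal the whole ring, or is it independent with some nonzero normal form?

-3uw + 4vw + 17/2w^2 - 27/2v + 45/4w - 45 lies in I (it reduces to 0).

First compute the reduced Gröbner basis of I by Buchberger's algorithm.
f_1 = 4/3uw - 2w^2 + 6v - 5w + 28/3, LT = uw.
f_2 = -2vw - 2w^2 + 12, LT = vw.

S(f_1,f_2): lcm = uvw. S = -uw^2 - 3/2vw^2 + 9/2v^2 - 15/4vw + 6u + 7v.
  leading term uw^2: subtract (-3/4w)·f_1 from -uw^2 - 3/2vw^2 + 9/2v^2 - 15/4vw + 6u + 7v → -3/2vw^2 - 3/2w^3 + 9/2v^2 + 3/4vw - 15/4w^2 + 6u + 7v + 7w
  leading term vw^2: subtract (3/4w)·f_2 from -3/2vw^2 - 3/2w^3 + 9/2v^2 + 3/4vw - 15/4w^2 + 6u + 7v + 7w → 9/2v^2 + 3/4vw - 15/4w^2 + 6u + 7v - 2w
  leading term v^2: no divisor's leading term divides it; move 9/2v^2 to the remainder.
  leading term vw: subtract (-3/8)·f_2 from 3/4vw - 15/4w^2 + 6u + 7v - 2w → -9/2w^2 + 6u + 7v - 2w + 9/2
  leading term w^2: no divisor's leading term divides it; move -9/2w^2 to the remainder.
  leading term u: no divisor's leading term divides it; move 6u to the remainder.
  leading term v: no divisor's leading term divides it; move 7v to the remainder.
  leading term w: no divisor's leading term divides it; move -2w to the remainder.
  leading term 1: no divisor's leading term divides it; move 9/2 to the remainder.
  remainder 9/2v^2 - 9/2w^2 + 6u + 7v - 2w + 9/2 ≠ 0; add h_3 = 9/2v^2 - 9/2w^2 + 6u + 7v - 2w + 9/2 to the basis.

The other S-polynomials (S(f_1,h_3), S(f_2,h_3)) all reduce to 0 modulo the current basis, so we have a Gröbner basis.
Inter-reduce: drop elements whose leading term is divisible by another's, tail-reduce, and make monic.
Reduced Gröbner basis: {uw - 3/2w^2 + 9/2v - 15/4w + 7, v^2 - w^2 + 4/3u + 14/9v - 4/9w + 1, vw + w^2 - 6}.
Label its elements g_1 = uw - 3/2w^2 + 9/2v - 15/4w + 7, g_2 = v^2 - w^2 + 4/3u + 14/9v - 4/9w + 1, g_3 = vw + w^2 - 6.

Reduce p = -3uw + 4vw + 17/2w^2 - 27/2v + 45/4w - 45 modulo G:
  leading term uw: subtract (-3)·g_1 from -3uw + 4vw + 17/2w^2 - 27/2v + 45/4w - 45 → 4vw + 4w^2 - 24
  leading term vw: subtract (4)·g_3 from 4vw + 4w^2 - 24 → 0
  normal form = 0.
Since the normal form is 0, p ∈ I.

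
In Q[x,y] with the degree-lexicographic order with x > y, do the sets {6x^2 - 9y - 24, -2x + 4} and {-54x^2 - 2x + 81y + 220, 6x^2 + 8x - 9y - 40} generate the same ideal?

Equality of ideals is decidable: compute both reduced Gröbner bases (unique for the ordering) and check whether they agree.
Buchberger on the first generating set:
f_1 = 6x^2 - 9y - 24, LT = x^2.
f_2 = -2x + 4, LT = x.

S(f_1,f_2): lcm = x^2. S = 2x - 3/2y - 4.
  leading term x: subtract (-1)·f_2 from 2x - 3/2y - 4 → -3/2y
  leading term y: no divisor's leading term divides it; move -3/2y to the remainder.
  remainder -3/2y ≠ 0; add g_3 = -3/2y to the basis.

The other S-polynomials (S(f_1,g_3), S(f_2,g_3)) all reduce to 0 modulo the current basis, so we have a Gröbner basis.
Inter-reduce: drop elements whose leading term is divisible by another's, tail-reduce, and make monic.
Reduced Gröbner basis: {x - 2, y}.

Buchberger on the second generating set:
h_1 = -54x^2 - 2x + 81y + 220, LT = x^2.
h_2 = 6x^2 + 8x - 9y - 40, LT = x^2.

S(h_1,h_2): lcm = x^2. S = -35/27x + 70/27.
  leading term x: no divisor's leading term divides it; move -35/27x to the remainder.
  leading term 1: no divisor's leading term divides it; move 70/27 to the remainder.
  remainder -35/27x + 70/27 ≠ 0; add k_3 = -35/27x + 70/27 to the basis.

S(h_1,k_3): lcm = x^2. S = 55/27x - 3/2y - 110/27.
  leading term x: subtract (-11/7)·k_3 from 55/27x - 3/2y - 110/27 → -3/2y
  leading term y: no divisor's leading term divides it; move -3/2y to the remainder.
  remainder -3/2y ≠ 0; add k_4 = -3/2y to the basis.

The other S-polynomials (S(h_2,k_3), S(h_1,k_4), S(h_2,k_4), S(k_3,k_4)) all reduce to 0 modulo the current basis, so we have a Gröbner basis.
Inter-reduce: drop elements whose leading term is divisible by another's, tail-reduce, and make monic.
Reduced Gröbner basis: {x - 2, y}.

These coincide, so the ideals are equal.
The choice of monomial ordering does not affect the verdict — as long as both bases are computed under the same ordering, their equality decides ideal equality.

Yes, the ideals are equal.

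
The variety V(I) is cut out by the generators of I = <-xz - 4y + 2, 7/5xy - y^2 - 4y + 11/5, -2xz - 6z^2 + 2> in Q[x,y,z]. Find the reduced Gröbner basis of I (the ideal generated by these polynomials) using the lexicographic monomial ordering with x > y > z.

G = {x - 45/28z^4 - 9z^3 - 135/14z^2 + 3z + 13/4, y - 3/4z^2 - 1/4, z^5 + 28/5z^4 + 6z^3 - 91/45z - 28/45}

f_1 = -xz - 4y + 2, LT = xz.
f_2 = 7/5xy - y^2 - 4y + 11/5, LT = xy.
f_3 = -2xz - 6z^2 + 2, LT = xz.

S(f_1,f_2): lcm = xyz. S = 5/7y^2z + 4y^2 + 20/7yz - 2y - 11/7z.
  leading term y^2z: no divisor's leading term divides it; move 5/7y^2z to the remainder.
  leading term y^2: no divisor's leading term divides it; move 4y^2 to the remainder.
  leading term yz: no divisor's leading term divides it; move 20/7yz to the remainder.
  leading term y: no divisor's leading term divides it; move -2y to the remainder.
  leading term z: no divisor's leading term divides it; move -11/7z to the remainder.
  remainder 5/7y^2z + 4y^2 + 20/7yz - 2y - 11/7z ≠ 0; add g_4 = 5/7y^2z + 4y^2 + 20/7yz - 2y - 11/7z to the basis.

S(f_1,f_3): lcm = xz. S = 4y - 3z^2 - 1.
  leading term y: no divisor's leading term divides it; move 4y to the remainder.
  leading term z^2: no divisor's leading term divides it; move -3z^2 to the remainder.
  leading term 1: no divisor's leading term divides it; move -1 to the remainder.
  remainder 4y - 3z^2 - 1 ≠ 0; add g_5 = 4y - 3z^2 - 1 to the basis.

S(f_2,g_5): lcm = xy. S = 3/4xz^2 + 1/4x - 5/7y^2 - 20/7y + 11/7.
  leading term xz^2: subtract (-3/4z)·f_1 from 3/4xz^2 + 1/4x - 5/7y^2 - 20/7y + 11/7 → 1/4x - 5/7y^2 - 3yz - 20/7y + 3/2z + 11/7
  leading term x: no divisor's leading term divides it; move 1/4x to the remainder.
  leading term y^2: subtract (-5/28y)·g_5 from -5/7y^2 - 3yz - 20/7y + 3/2z + 11/7 → -15/28yz^2 - 3yz - 85/28y + 3/2z + 11/7
  leading term yz^2: subtract (-15/112z^2)·g_5 from -15/28yz^2 - 3yz - 85/28y + 3/2z + 11/7 → -3yz - 85/28y - 45/112z^4 - 15/112z^2 + 3/2z + 11/7
  leading term yz: subtract (-3/4z)·g_5 from -3yz - 85/28y - 45/112z^4 - 15/112z^2 + 3/2z + 11/7 → -85/28y - 45/112z^4 - 9/4z^3 - 15/112z^2 + 3/4z + 11/7
  leading term y: subtract (-85/112)·g_5 from -85/28y - 45/112z^4 - 9/4z^3 - 15/112z^2 + 3/4z + 11/7 → -45/112z^4 - 9/4z^3 - 135/56z^2 + 3/4z + 13/16
  leading term z^4: no divisor's leading term divides it; move -45/112z^4 to the remainder.
  leading term z^3: no divisor's leading term divides it; move -9/4z^3 to the remainder.
  leading term z^2: no divisor's leading term divides it; move -135/56z^2 to the remainder.
  leading term z: no divisor's leading term divides it; move 3/4z to the remainder.
  leading term 1: no divisor's leading term divides it; move 13/16 to the remainder.
  remainder 1/4x - 45/112z^4 - 9/4z^3 - 135/56z^2 + 3/4z + 13/16 ≠ 0; add g_6 = 1/4x - 45/112z^4 - 9/4z^3 - 135/56z^2 + 3/4z + 13/16 to the basis.

S(g_4,g_5): lcm = y^2z. S = 28/5y^2 + 3/4yz^3 + 17/4yz - 14/5y - 11/5z.
  leading term y^2: subtract (7/5y)·g_5 from 28/5y^2 + 3/4yz^3 + 17/4yz - 14/5y - 11/5z → 3/4yz^3 + 21/5yz^2 + 17/4yz - 7/5y - 11/5z
  leading term yz^3: subtract (3/16z^3)·g_5 from 3/4yz^3 + 21/5yz^2 + 17/4yz - 7/5y - 11/5z → 21/5yz^2 + 17/4yz - 7/5y + 9/16z^5 + 3/16z^3 - 11/5z
  leading term yz^2: subtract (21/20z^2)·g_5 from 21/5yz^2 + 17/4yz - 7/5y + 9/16z^5 + 3/16z^3 - 11/5z → 17/4yz - 7/5y + 9/16z^5 + 63/20z^4 + 3/16z^3 + 21/20z^2 - 11/5z
  leading term yz: subtract (17/16z)·g_5 from 17/4yz - 7/5y + 9/16z^5 + 63/20z^4 + 3/16z^3 + 21/20z^2 - 11/5z → -7/5y + 9/16z^5 + 63/20z^4 + 27/8z^3 + 21/20z^2 - 91/80z
  leading term y: subtract (-7/20)·g_5 from -7/5y + 9/16z^5 + 63/20z^4 + 27/8z^3 + 21/20z^2 - 91/80z → 9/16z^5 + 63/20z^4 + 27/8z^3 - 91/80z - 7/20
  leading term z^5: no divisor's leading term divides it; move 9/16z^5 to the remainder.
  leading term z^4: no divisor's leading term divides it; move 63/20z^4 to the remainder.
  leading term z^3: no divisor's leading term divides it; move 27/8z^3 to the remainder.
  leading term z: no divisor's leading term divides it; move -91/80z to the remainder.
  leading term 1: no divisor's leading term divides it; move -7/20 to the remainder.
  remainder 9/16z^5 + 63/20z^4 + 27/8z^3 - 91/80z - 7/20 ≠ 0; add g_7 = 9/16z^5 + 63/20z^4 + 27/8z^3 - 91/80z - 7/20 to the basis.

The other S-polynomials (S(f_2,f_3), S(f_1,g_4), S(f_2,g_4), S(f_3,g_4), S(f_1,g_5), S(f_3,g_5), S(f_1,g_6), S(f_2,g_6), S(f_3,g_6), S(g_4,g_6), S(g_5,g_6), S(f_1,g_7), S(f_2,g_7), S(f_3,g_7), S(g_4,g_7), S(g_5,g_7), S(g_6,g_7)) all reduce to 0 modulo the current basis, so we have a Gröbner basis.
Inter-reduce: drop elements whose leading term is divisible by another's, tail-reduce, and make monic.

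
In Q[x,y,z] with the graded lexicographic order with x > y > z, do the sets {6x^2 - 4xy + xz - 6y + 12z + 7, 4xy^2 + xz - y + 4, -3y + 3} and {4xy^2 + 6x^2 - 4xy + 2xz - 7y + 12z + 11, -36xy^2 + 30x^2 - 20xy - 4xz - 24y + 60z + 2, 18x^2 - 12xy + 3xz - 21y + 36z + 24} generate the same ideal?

Yes, the ideals are equal.

Equality of ideals is decidable: compute both reduced Gröbner bases (unique for the ordering) and check whether they agree.
Buchberger on the first generating set:
f_1 = 6x^2 - 4xy + xz - 6y + 12z + 7, LT = x^2.
f_2 = 4xy^2 + xz - y + 4, LT = xy^2.
f_3 = -3y + 3, LT = y.

S(f_1,f_2): lcm = x^2y^2. S = -2/3xy^3 + 1/6xy^2z - 1/4x^2z - y^3 + 2y^2z + 1/4xy + 7/6y^2 - x.
  leading term xy^3: subtract (-1/6y)·f_2 from -2/3xy^3 + 1/6xy^2z - 1/4x^2z - y^3 + 2y^2z + 1/4xy + 7/6y^2 - x → 1/6xy^2z - 1/4x^2z + 1/6xyz - y^3 + 2y^2z + 1/4xy + y^2 - x + 2/3y
  leading term xy^2z: subtract (1/24z)·f_2 from 1/6xy^2z - 1/4x^2z + 1/6xyz - y^3 + 2y^2z + 1/4xy + y^2 - x + 2/3y → -1/4x^2z + 1/6xyz - 1/24xz^2 - y^3 + 2y^2z + 1/4xy + y^2 + 1/24yz - x + 2/3y - 1/6z
  leading term x^2z: subtract (-1/24z)·f_1 from -1/4x^2z + 1/6xyz - 1/24xz^2 - y^3 + 2y^2z + 1/4xy + y^2 + 1/24yz - x + 2/3y - 1/6z → -y^3 + 2y^2z + 1/4xy + y^2 - 5/24yz + 1/2z^2 - x + 2/3y + 1/8z
  leading term y^3: subtract (1/3y^2)·f_3 from -y^3 + 2y^2z + 1/4xy + y^2 - 5/24yz + 1/2z^2 - x + 2/3y + 1/8z → 2y^2z + 1/4xy - 5/24yz + 1/2z^2 - x + 2/3y + 1/8z
  leading term y^2z: subtract (-2/3yz)·f_3 from 2y^2z + 1/4xy - 5/24yz + 1/2z^2 - x + 2/3y + 1/8z → 1/4xy + 43/24yz + 1/2z^2 - x + 2/3y + 1/8z
  leading term xy: subtract (-1/12x)·f_3 from 1/4xy + 43/24yz + 1/2z^2 - x + 2/3y + 1/8z → 43/24yz + 1/2z^2 - 3/4x + 2/3y + 1/8z
  leading term yz: subtract (-43/72z)·f_3 from 43/24yz + 1/2z^2 - 3/4x + 2/3y + 1/8z → 1/2z^2 - 3/4x + 2/3y + 23/12z
  leading term z^2: no divisor's leading term divides it; move 1/2z^2 to the remainder.
  leading term x: no divisor's leading term divides it; move -3/4x to the remainder.
  leading term y: subtract (-2/9)·f_3 from 2/3y + 23/12z → 23/12z + 2/3
  leading term z: no divisor's leading term divides it; move 23/12z to the remainder.
  leading term 1: no divisor's leading term divides it; move 2/3 to the remainder.
  remainder 1/2z^2 - 3/4x + 23/12z + 2/3 ≠ 0; add g_4 = 1/2z^2 - 3/4x + 23/12z + 2/3 to the basis.

S(f_2,f_3): lcm = xy^2. S = xy + 1/4xz - 1/4y + 1.
  leading term xy: subtract (-1/3x)·f_3 from xy + 1/4xz - 1/4y + 1 → 1/4xz + x - 1/4y + 1
  leading term xz: no divisor's leading term divides it; move 1/4xz to the remainder.
  leading term x: no divisor's leading term divides it; move x to the remainder.
  leading term y: subtract (1/12)·f_3 from -1/4y + 1 → 3/4
  leading term 1: no divisor's leading term divides it; move 3/4 to the remainder.
  remainder 1/4xz + x + 3/4 ≠ 0; add g_5 = 1/4xz + x + 3/4 to the basis.

The other S-polynomials (S(f_1,f_3), S(f_1,g_4), S(f_2,g_4), S(f_3,g_4), S(f_1,g_5), S(f_2,g_5), S(f_3,g_5), S(g_4,g_5)) all reduce to 0 modulo the current basis, so we have a Gröbner basis.
Inter-reduce: drop elements whose leading term is divisible by another's, tail-reduce, and make monic.
Reduced Gröbner basis: {x^2 - 4/3x + 2z - 1/3, xz + 4x + 3, z^2 - 3/2x + 23/6z + 4/3, y - 1}.

Buchberger on the second generating set:
h_1 = 4xy^2 + 6x^2 - 4xy + 2xz - 7y + 12z + 11, LT = xy^2.
h_2 = -36xy^2 + 30x^2 - 20xy - 4xz - 24y + 60z + 2, LT = xy^2.
h_3 = 18x^2 - 12xy + 3xz - 21y + 36z + 24, LT = x^2.

S(h_1,h_2): lcm = xy^2. S = 7/3x^2 - 14/9xy + 7/18xz - 29/12y + 14/3z + 101/36.
  leading term x^2: subtract (7/54)·h_3 from 7/3x^2 - 14/9xy + 7/18xz - 29/12y + 14/3z + 101/36 → 11/36y - 11/36
  leading term y: no divisor's leading term divides it; move 11/36y to the remainder.
  leading term 1: no divisor's leading term divides it; move -11/36 to the remainder.
  remainder 11/36y - 11/36 ≠ 0; add k_4 = 11/36y - 11/36 to the basis.

S(h_1,h_3): lcm = x^2y^2. S = 2/3xy^3 - 1/6xy^2z + 3/2x^3 - x^2y + 1/2x^2z + 7/6y^3 - 2y^2z - 7/4xy + 3xz - 4/3y^2 + 11/4x.
  leading term xy^3: subtract (1/6y)·h_1 from 2/3xy^3 - 1/6xy^2z + 3/2x^3 - x^2y + 1/2x^2z + 7/6y^3 - 2y^2z - 7/4xy + 3xz - 4/3y^2 + 11/4x → -1/6xy^2z + 3/2x^3 - 2x^2y + 1/2x^2z + 2/3xy^2 - 1/3xyz + 7/6y^3 - 2y^2z - 7/4xy + 3xz - 1/6y^2 - 2yz + 11/4x - 11/6y
  leading term xy^2z: subtract (-1/24z)·h_1 from -1/6xy^2z + 3/2x^3 - 2x^2y + 1/2x^2z + 2/3xy^2 - 1/3xyz + 7/6y^3 - 2y^2z - 7/4xy + 3xz - 1/6y^2 - 2yz + 11/4x - 11/6y → 3/2x^3 - 2x^2y + 3/4x^2z + 2/3xy^2 - 1/2xyz + 1/12xz^2 + 7/6y^3 - 2y^2z - 7/4xy + 3xz - 1/6y^2 - 55/24yz + 1/2z^2 + 11/4x - 11/6y + 11/24z
  leading term x^3: subtract (1/12x)·h_3 from 3/2x^3 - 2x^2y + 3/4x^2z + 2/3xy^2 - 1/2xyz + 1/12xz^2 + 7/6y^3 - 2y^2z - 7/4xy + 3xz - 1/6y^2 - 55/24yz + 1/2z^2 + 11/4x - 11/6y + 11/24z → -x^2y + 1/2x^2z + 2/3xy^2 - 1/2xyz + 1/12xz^2 + 7/6y^3 - 2y^2z - 1/6y^2 - 55/24yz + 1/2z^2 + 3/4x - 11/6y + 11/24z
  leading term x^2y: subtract (-1/18y)·h_3 from -x^2y + 1/2x^2z + 2/3xy^2 - 1/2xyz + 1/12xz^2 + 7/6y^3 - 2y^2z - 1/6y^2 - 55/24yz + 1/2z^2 + 3/4x - 11/6y + 11/24z → 1/2x^2z - 1/3xyz + 1/12xz^2 + 7/6y^3 - 2y^2z - 4/3y^2 - 7/24yz + 1/2z^2 + 3/4x - 1/2y + 11/24z
  leading term x^2z: subtract (1/36z)·h_3 from 1/2x^2z - 1/3xyz + 1/12xz^2 + 7/6y^3 - 2y^2z - 4/3y^2 - 7/24yz + 1/2z^2 + 3/4x - 1/2y + 11/24z → 7/6y^3 - 2y^2z - 4/3y^2 + 7/24yz - 1/2z^2 + 3/4x - 1/2y - 5/24z
  leading term y^3: subtract (42/11y^2)·k_4 from 7/6y^3 - 2y^2z - 4/3y^2 + 7/24yz - 1/2z^2 + 3/4x - 1/2y - 5/24z → -2y^2z - 1/6y^2 + 7/24yz - 1/2z^2 + 3/4x - 1/2y - 5/24z
  leading term y^2z: subtract (-72/11yz)·k_4 from -2y^2z - 1/6y^2 + 7/24yz - 1/2z^2 + 3/4x - 1/2y - 5/24z → -1/6y^2 - 41/24yz - 1/2z^2 + 3/4x - 1/2y - 5/24z
  leading term y^2: subtract (-6/11y)·k_4 from -1/6y^2 - 41/24yz - 1/2z^2 + 3/4x - 1/2y - 5/24z → -41/24yz - 1/2z^2 + 3/4x - 2/3y - 5/24z
  leading term yz: subtract (-123/22z)·k_4 from -41/24yz - 1/2z^2 + 3/4x - 2/3y - 5/24z → -1/2z^2 + 3/4x - 2/3y - 23/12z
  leading term z^2: no divisor's leading term divides it; move -1/2z^2 to the remainder.
  leading term x: no divisor's leading term divides it; move 3/4x to the remainder.
  leading term y: subtract (-24/11)·k_4 from -2/3y - 23/12z → -23/12z - 2/3
  leading term z: no divisor's leading term divides it; move -23/12z to the remainder.
  leading term 1: no divisor's leading term divides it; move -2/3 to the remainder.
  remainder -1/2z^2 + 3/4x - 23/12z - 2/3 ≠ 0; add k_5 = -1/2z^2 + 3/4x - 23/12z - 2/3 to the basis.

S(h_1,k_4): lcm = xy^2. S = 3/2x^2 + 1/2xz - 7/4y + 3z + 11/4.
  leading term x^2: subtract (1/12)·h_3 from 3/2x^2 + 1/2xz - 7/4y + 3z + 11/4 → xy + 1/4xz + 3/4
  leading term xy: subtract (36/11x)·k_4 from xy + 1/4xz + 3/4 → 1/4xz + x + 3/4
  leading term xz: no divisor's leading term divides it; move 1/4xz to the remainder.
  leading term x: no divisor's leading term divides it; move x to the remainder.
  leading term 1: no divisor's leading term divides it; move 3/4 to the remainder.
  remainder 1/4xz + x + 3/4 ≠ 0; add k_6 = 1/4xz + x + 3/4 to the basis.

The other S-polynomials (S(h_2,h_3), S(h_2,k_4), S(h_3,k_4), S(h_1,k_5), S(h_2,k_5), S(h_3,k_5), S(k_4,k_5), S(h_1,k_6), S(h_2,k_6), S(h_3,k_6), S(k_4,k_6), S(k_5,k_6)) all reduce to 0 modulo the current basis, so we have a Gröbner basis.
Inter-reduce: drop elements whose leading term is divisible by another's, tail-reduce, and make monic.
Reduced Gröbner basis: {x^2 - 4/3x + 2z - 1/3, xz + 4x + 3, z^2 - 3/2x + 23/6z + 4/3, y - 1}.

These coincide, so the ideals are equal.
The same test decides containment: I ⊆ J iff every generator of I reduces to 0 modulo a Gröbner basis of J.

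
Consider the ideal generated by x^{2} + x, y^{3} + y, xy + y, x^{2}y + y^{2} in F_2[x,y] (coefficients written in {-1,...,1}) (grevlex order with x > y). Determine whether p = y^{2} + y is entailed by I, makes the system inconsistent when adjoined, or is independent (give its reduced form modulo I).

y^{2} + y lies in I (it reduces to 0).

First compute the reduced Gröbner basis of I by Buchberger's algorithm.
f_1 = x^{2} + x, LT = x^{2}.
f_2 = y^{3} + y, LT = y^{3}.
f_3 = xy + y, LT = xy.
f_4 = x^{2}y + y^{2}, LT = x^{2}y.

S(f_1,f_4): lcm = x^{2}y. S = xy + y^{2}.
  leading term xy: subtract (1)·f_3 from xy + y^{2} → y^{2} + y
  leading term y^{2}: no divisor's leading term divides it; move y^{2} to the remainder.
  leading term y: no divisor's leading term divides it; move y to the remainder.
  remainder y^{2} + y ≠ 0; add h_5 = y^{2} + y to the basis.

The other S-polynomials (S(f_1,f_2), S(f_1,f_3), S(f_2,f_3), S(f_2,f_4), S(f_3,f_4), S(f_1,h_5), S(f_2,h_5), S(f_3,h_5), S(f_4,h_5)) all reduce to 0 modulo the current basis, so we have a Gröbner basis.
Inter-reduce: drop elements whose leading term is divisible by another's, tail-reduce, and make monic.
Reduced Gröbner basis: {x^{2} + x, xy + y, y^{2} + y}.
Label its elements g_1 = x^{2} + x, g_2 = xy + y, g_3 = y^{2} + y.

Reduce p = y^{2} + y modulo G:
  leading term y^{2}: subtract (1)·g_3 from y^{2} + y → 0
  normal form = 0.
Since the normal form is 0, p ∈ I.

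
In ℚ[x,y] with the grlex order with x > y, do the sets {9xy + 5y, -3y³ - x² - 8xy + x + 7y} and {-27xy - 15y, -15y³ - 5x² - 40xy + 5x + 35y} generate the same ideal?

Yes, the ideals are equal.

Since reduced Gröbner bases are canonical representatives of ideals under a given ordering, it suffices to compute and compare them.
Buchberger on the first generating set:
f_1 = 9xy + 5y, LT = xy.
f_2 = -3y³ - x² - 8xy + x + 7y, LT = y³.

S(f_1,f_2): lcm = xy³. S = -⅓x³ - 8/3x²y + 5/9y³ + ⅓x² + 7/3xy.
  leading term x³: no divisor's leading term divides it; move -⅓x³ to the remainder.
  leading term x²y: subtract (-8/27x)·f_1 from -8/3x²y + 5/9y³ + ⅓x² + 7/3xy → 5/9y³ + ⅓x² + 103/27xy
  leading term y³: subtract (-5/27)·f_2 from 5/9y³ + ⅓x² + 103/27xy → 4/27x² + 7/3xy + 5/27x + 35/27y
  leading term x²: no divisor's leading term divides it; move 4/27x² to the remainder.
  leading term xy: subtract (7/27)·f_1 from 7/3xy + 5/27x + 35/27y → 5/27x
  leading term x: no divisor's leading term divides it; move 5/27x to the remainder.
  remainder -⅓x³ + 4/27x² + 5/27x ≠ 0; add g_3 = -⅓x³ + 4/27x² + 5/27x to the basis.

The other S-polynomials (S(f_1,g_3), S(f_2,g_3)) all reduce to 0 modulo the current basis, so we have a Gröbner basis.
Inter-reduce: drop elements whose leading term is divisible by another's, tail-reduce, and make monic.
Reduced Gröbner basis: {x³ - 4/9x² - 5/9x, y³ + ⅓x² - ⅓x - 103/27y, xy + 5/9y}.

Buchberger on the second generating set:
h_1 = -27xy - 15y, LT = xy.
h_2 = -15y³ - 5x² - 40xy + 5x + 35y, LT = y³.

S(h_1,h_2): lcm = xy³. S = -⅓x³ - 8/3x²y + 5/9y³ + ⅓x² + 7/3xy.
  leading term x³: no divisor's leading term divides it; move -⅓x³ to the remainder.
  leading term x²y: subtract (8/81x)·h_1 from -8/3x²y + 5/9y³ + ⅓x² + 7/3xy → 5/9y³ + ⅓x² + 103/27xy
  leading term y³: subtract (-1/27)·h_2 from 5/9y³ + ⅓x² + 103/27xy → 4/27x² + 7/3xy + 5/27x + 35/27y
  leading term x²: no divisor's leading term divides it; move 4/27x² to the remainder.
  leading term xy: subtract (-7/81)·h_1 from 7/3xy + 5/27x + 35/27y → 5/27x
  leading term x: no divisor's leading term divides it; move 5/27x to the remainder.
  remainder -⅓x³ + 4/27x² + 5/27x ≠ 0; add k_3 = -⅓x³ + 4/27x² + 5/27x to the basis.

The other S-polynomials (S(h_1,k_3), S(h_2,k_3)) all reduce to 0 modulo the current basis, so we have a Gröbner basis.
Inter-reduce: drop elements whose leading term is divisible by another's, tail-reduce, and make monic.
Reduced Gröbner basis: {x³ - 4/9x² - 5/9x, y³ + ⅓x² - ⅓x - 103/27y, xy + 5/9y}.

These coincide, so the ideals are equal.
The choice of monomial ordering does not affect the verdict — as long as both bases are computed under the same ordering, their equality decides ideal equality.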